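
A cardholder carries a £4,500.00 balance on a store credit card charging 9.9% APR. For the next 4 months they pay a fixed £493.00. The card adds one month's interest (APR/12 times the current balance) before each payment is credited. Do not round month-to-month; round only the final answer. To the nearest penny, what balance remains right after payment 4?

£2,653.81

Monthly rate r = 9.9%/12 = 0.825% = 0.00825.
Each month: B ← B·(1+r) − £493.00.
Month 1: interest £37.12; balance after payment £4,044.12.
Month 2: interest £33.36; balance after payment £3,584.49.
Month 3: interest £29.57; balance after payment £3,121.06.
Month 4: interest £25.75; balance after payment £2,653.81.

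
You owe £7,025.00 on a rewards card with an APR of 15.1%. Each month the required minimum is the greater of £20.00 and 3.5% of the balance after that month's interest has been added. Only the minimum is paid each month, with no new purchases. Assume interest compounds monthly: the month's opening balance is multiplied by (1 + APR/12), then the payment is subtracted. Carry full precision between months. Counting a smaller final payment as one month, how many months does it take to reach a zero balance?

Monthly rate r = 15.1%/12 = 1.25833% = 0.0125833.
While 3.5% of the post-interest balance exceeds £20.00, each month B ← (B·(1+r))·(1 − 0.035), i.e. B shrinks by the factor (1+r)·0.965 = 0.97714.
This holds for months 1–110. Entering month 111 the balance is £552.12; 3.5% of the post-interest balance is now below £20.00, so the flat £20.00 minimum applies from here.
From month 111 a fixed £20.00 at rate r clears £552.12 in 35 more payments. Total: 110 + 35 = 145 months.

145 months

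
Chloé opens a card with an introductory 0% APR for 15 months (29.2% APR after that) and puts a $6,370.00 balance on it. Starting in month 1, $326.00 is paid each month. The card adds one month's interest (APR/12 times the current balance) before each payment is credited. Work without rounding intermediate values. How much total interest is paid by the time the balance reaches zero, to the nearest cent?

$107.77

Promo months 1–15 at r₀ = 0%/12 = 0; months 16+ at r₁ = 29.2%/12 = 0.0243333.
After month 15 (no interest yet): B = $6,370.00 − 15·$326.00 = $1,480.00.
Then at r₁ with $326.00/mo: n₂ = −ln(1 − r₁·B/P)/ln(1+r₁) ≈ 4.87 → 5 more payments.
Total paid = 19·$326.00 + $283.77 = $6,477.77; interest = $6,477.77 − $6,370.00 = $107.77.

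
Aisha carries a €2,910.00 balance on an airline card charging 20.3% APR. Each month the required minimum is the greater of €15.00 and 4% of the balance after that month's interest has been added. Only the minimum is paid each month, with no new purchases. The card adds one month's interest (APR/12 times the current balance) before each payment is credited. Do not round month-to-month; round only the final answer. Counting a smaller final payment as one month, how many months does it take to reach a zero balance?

118 months

Monthly rate r = 20.3%/12 = 1.69167% = 0.0169167.
While 4% of the post-interest balance exceeds €15.00, each month B ← (B·(1+r))·(1 − 0.04), i.e. B shrinks by the factor (1+r)·0.96 = 0.97624.
This holds for months 1–86. Entering month 87 the balance is €367.93; 4% of the post-interest balance is now below €15.00, so the flat €15.00 minimum applies from here.
From month 87 a fixed €15.00 at rate r clears €367.93 in 32 more payments. Total: 86 + 32 = 118 months.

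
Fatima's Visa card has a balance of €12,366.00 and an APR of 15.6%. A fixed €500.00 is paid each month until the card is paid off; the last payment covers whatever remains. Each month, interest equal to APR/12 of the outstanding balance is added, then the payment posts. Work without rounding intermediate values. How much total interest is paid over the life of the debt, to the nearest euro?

Monthly rate r = 15.6%/12 = 1.3% = 0.013.
Payoff takes n = ⌈−ln(1 − rB₀/P)/ln(1+r)⌉ = ⌈30.032⌉ = 31 payments; the last is €15.88.
Total paid = 30·€500.00 + €15.88 = €15,015.88.
Total interest = total paid − principal = €15,015.88 − €12,366.00 = €2,649.88.

€2,650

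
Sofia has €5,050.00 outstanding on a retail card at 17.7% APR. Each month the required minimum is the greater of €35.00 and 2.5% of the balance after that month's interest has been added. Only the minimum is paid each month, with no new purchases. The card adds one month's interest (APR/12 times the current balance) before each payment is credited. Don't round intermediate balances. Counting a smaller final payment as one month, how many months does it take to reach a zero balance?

Monthly rate r = 17.7%/12 = 1.475% = 0.01475.
While 2.5% of the post-interest balance exceeds €35.00, each month B ← (B·(1+r))·(1 − 0.025), i.e. B shrinks by the factor (1+r)·0.975 = 0.98938.
This holds for months 1–122. Entering month 123 the balance is €1,372.97; 2.5% of the post-interest balance is now below €35.00, so the flat €35.00 minimum applies from here.
From month 123 a fixed €35.00 at rate r clears €1,372.97 in 60 more payments. Total: 122 + 60 = 182 months.

182 months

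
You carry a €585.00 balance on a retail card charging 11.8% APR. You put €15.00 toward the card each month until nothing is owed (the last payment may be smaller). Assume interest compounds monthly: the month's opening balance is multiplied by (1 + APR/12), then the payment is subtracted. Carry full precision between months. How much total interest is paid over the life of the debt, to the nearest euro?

Monthly rate r = 11.8%/12 = 0.983333% = 0.00983333.
Payoff takes n = ⌈−ln(1 − rB₀/P)/ln(1+r)⌉ = ⌈49.431⌉ = 50 payments; the last is €6.48.
Total paid = 49·€15.00 + €6.48 = €741.48.
Total interest = total paid − principal = €741.48 − €585.00 = €156.48.

€156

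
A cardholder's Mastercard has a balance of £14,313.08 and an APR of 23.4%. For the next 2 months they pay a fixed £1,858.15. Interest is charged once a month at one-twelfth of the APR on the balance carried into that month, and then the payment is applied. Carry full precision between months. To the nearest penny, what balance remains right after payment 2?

Monthly rate r = 23.4%/12 = 1.95% = 0.0195.
Each month: B ← B·(1+r) − £1,858.15.
Month 1: interest £279.11; balance after payment £12,734.04.
Month 2: interest £248.31; balance after payment £11,124.20.

£11,124.20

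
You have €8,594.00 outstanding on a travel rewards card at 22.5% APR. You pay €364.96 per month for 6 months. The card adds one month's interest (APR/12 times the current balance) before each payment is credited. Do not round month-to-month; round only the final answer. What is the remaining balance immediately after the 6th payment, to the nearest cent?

€7,312.29

Monthly rate r = 22.5%/12 = 1.875% = 0.01875.
Each month: B ← B·(1+r) − €364.96.
Month 1: interest €161.14; balance after payment €8,390.18.
Month 2: interest €157.32; balance after payment €8,182.53.
Month 3: interest €153.42; balance after payment €7,971.00.
Month 4: interest €149.46; balance after payment €7,755.49.
Month 5: interest €145.42; balance after payment €7,535.95.
Month 6: interest €141.30; balance after payment €7,312.29.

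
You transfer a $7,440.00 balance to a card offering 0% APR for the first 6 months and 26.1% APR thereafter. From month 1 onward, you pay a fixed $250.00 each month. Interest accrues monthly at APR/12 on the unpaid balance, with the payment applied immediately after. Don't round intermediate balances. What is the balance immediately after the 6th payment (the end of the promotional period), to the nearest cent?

$5,940.00

Promo months 1–6 at r₀ = 0%/12 = 0; months 7+ at r₁ = 26.1%/12 = 0.02175.
After month 6 (no interest yet): B = $7,440.00 − 6·$250.00 = $5,940.00.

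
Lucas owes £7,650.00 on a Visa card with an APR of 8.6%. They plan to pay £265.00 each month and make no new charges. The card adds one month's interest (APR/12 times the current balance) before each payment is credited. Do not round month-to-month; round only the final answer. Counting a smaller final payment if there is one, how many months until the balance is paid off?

33 payments

Monthly rate r = 8.6%/12 = 0.716667% = 0.00716667.
Recurrence: B ← B·(1+r) − £265.00.
Month 1: interest £54.83; balance after payment £7,439.82.
Month 2: interest £53.32; balance after payment £7,228.14.
Closed form: n = −ln(1 − rB₀/P)/ln(1+r) = −ln(0.79311)/ln(1.00717) ≈ 32.458, so the balance reaches zero during payment 33.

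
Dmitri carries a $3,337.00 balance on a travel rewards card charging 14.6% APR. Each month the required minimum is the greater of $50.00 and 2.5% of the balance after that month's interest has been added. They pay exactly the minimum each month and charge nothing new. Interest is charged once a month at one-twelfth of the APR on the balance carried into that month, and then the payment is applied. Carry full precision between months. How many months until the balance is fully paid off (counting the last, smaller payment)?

Monthly rate r = 14.6%/12 = 1.21667% = 0.0121667.
While 2.5% of the post-interest balance exceeds $50.00, each month B ← (B·(1+r))·(1 − 0.025), i.e. B shrinks by the factor (1+r)·0.975 = 0.98686.
This holds for months 1–40. Entering month 41 the balance is $1,966.17; 2.5% of the post-interest balance is now below $50.00, so the flat $50.00 minimum applies from here.
From month 41 a fixed $50.00 at rate r clears $1,966.17 in 54 more payments. Total: 40 + 54 = 94 months.

94 months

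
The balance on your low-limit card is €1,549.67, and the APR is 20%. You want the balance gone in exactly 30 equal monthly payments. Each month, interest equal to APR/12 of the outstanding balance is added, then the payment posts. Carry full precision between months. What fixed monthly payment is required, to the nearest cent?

Monthly rate r = 20%/12 = 1.66667% = 0.0166667.
Level-payment amortization: P = B₀·r / (1 − (1+r)^(−n)) = 1549.67·0.0166667 / (1 − 1.01667^(−30)).
Denominator 1 − (1+r)^(−30) = 0.390964706.
P = 25.8278 / 0.390964706 ≈ 66.06.

€66.06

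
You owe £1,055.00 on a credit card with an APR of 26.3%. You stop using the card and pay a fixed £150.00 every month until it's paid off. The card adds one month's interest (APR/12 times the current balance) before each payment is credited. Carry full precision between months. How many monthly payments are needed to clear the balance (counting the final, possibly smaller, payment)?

8 payments

Monthly rate r = 26.3%/12 = 2.19167% = 0.0219167.
Recurrence: B ← B·(1+r) − £150.00.
Month 1: interest £23.12; balance after payment £928.12.
Month 2: interest £20.34; balance after payment £798.46.
Closed form: n = −ln(1 − rB₀/P)/ln(1+r) = −ln(0.84585)/ln(1.02192) ≈ 7.722, so the balance reaches zero during payment 8.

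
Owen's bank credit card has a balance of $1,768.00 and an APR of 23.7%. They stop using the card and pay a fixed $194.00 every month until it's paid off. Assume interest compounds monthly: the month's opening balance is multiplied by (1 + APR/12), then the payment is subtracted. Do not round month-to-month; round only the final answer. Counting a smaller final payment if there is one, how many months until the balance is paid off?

Monthly rate r = 23.7%/12 = 1.975% = 0.01975.
Recurrence: B ← B·(1+r) − $194.00.
Month 1: interest $34.92; balance after payment $1,608.92.
Month 2: interest $31.78; balance after payment $1,446.69.
Closed form: n = −ln(1 − rB₀/P)/ln(1+r) = −ln(0.82001)/ln(1.01975) ≈ 10.146, so the balance reaches zero during payment 11.

11 payments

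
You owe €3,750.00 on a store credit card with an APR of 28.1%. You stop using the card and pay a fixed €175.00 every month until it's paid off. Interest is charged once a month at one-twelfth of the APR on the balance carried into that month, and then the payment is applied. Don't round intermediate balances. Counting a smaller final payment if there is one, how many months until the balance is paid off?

31 months

Monthly rate r = 28.1%/12 = 2.34167% = 0.0234167.
Recurrence: B ← B·(1+r) − €175.00.
Month 1: interest €87.81; balance after payment €3,662.81.
Month 2: interest €85.77; balance after payment €3,573.58.
Closed form: n = −ln(1 − rB₀/P)/ln(1+r) = −ln(0.49821)/ln(1.02342) ≈ 30.100, so the balance reaches zero during payment 31.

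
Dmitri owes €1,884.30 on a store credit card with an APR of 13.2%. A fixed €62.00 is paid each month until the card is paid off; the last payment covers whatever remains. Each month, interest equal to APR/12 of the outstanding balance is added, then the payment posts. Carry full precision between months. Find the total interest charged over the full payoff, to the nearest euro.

€422

Monthly rate r = 13.2%/12 = 1.1% = 0.011.
Payoff takes n = ⌈−ln(1 − rB₀/P)/ln(1+r)⌉ = ⌈37.197⌉ = 38 payments; the last is €12.27.
Total paid = 37·€62.00 + €12.27 = €2,306.27.
Total interest = total paid − principal = €2,306.27 − €1,884.30 = €421.97.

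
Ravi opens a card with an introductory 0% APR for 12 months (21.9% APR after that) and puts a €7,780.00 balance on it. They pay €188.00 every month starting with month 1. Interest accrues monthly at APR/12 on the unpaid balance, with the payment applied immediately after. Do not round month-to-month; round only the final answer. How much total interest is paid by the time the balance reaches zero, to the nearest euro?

€2,464

Promo months 1–12 at r₀ = 0%/12 = 0; months 13+ at r₁ = 21.9%/12 = 0.01825.
After month 12 (no interest yet): B = €7,780.00 − 12·€188.00 = €5,524.00.
Then at r₁ with €188.00/mo: n₂ = −ln(1 − r₁·B/P)/ln(1+r₁) ≈ 42.49 → 43 more payments.
Total paid = 54·€188.00 + €91.87 = €10,243.87; interest = €10,243.87 − €7,780.00 = €2,463.87.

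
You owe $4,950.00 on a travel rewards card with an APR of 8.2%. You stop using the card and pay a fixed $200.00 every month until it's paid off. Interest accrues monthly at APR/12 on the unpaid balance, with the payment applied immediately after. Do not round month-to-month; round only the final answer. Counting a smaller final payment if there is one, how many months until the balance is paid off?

Monthly rate r = 8.2%/12 = 0.683333% = 0.00683333.
Recurrence: B ← B·(1+r) − $200.00.
Month 1: interest $33.82; balance after payment $4,783.82.
Month 2: interest $32.69; balance after payment $4,616.51.
Closed form: n = −ln(1 − rB₀/P)/ln(1+r) = −ln(0.83088)/ln(1.00683) ≈ 27.206, so the balance reaches zero during payment 28.

28 months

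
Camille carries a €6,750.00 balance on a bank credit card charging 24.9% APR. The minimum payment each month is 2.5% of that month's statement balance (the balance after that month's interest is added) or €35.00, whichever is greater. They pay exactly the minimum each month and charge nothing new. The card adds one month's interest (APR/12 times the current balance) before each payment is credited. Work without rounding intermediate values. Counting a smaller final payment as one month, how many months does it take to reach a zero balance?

Monthly rate r = 24.9%/12 = 2.075% = 0.02075.
While 2.5% of the post-interest balance exceeds €35.00, each month B ← (B·(1+r))·(1 − 0.025), i.e. B shrinks by the factor (1+r)·0.975 = 0.99523.
This holds for months 1–334. Entering month 335 the balance is €1,367.48; 2.5% of the post-interest balance is now below €35.00, so the flat €35.00 minimum applies from here.
From month 335 a fixed €35.00 at rate r clears €1,367.48 in 82 more payments. Total: 334 + 82 = 416 months.

416 months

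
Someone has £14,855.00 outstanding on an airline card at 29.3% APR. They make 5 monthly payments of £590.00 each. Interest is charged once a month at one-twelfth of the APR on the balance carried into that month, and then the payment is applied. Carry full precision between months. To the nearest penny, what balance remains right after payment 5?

Monthly rate r = 29.3%/12 = 2.44167% = 0.0244167.
Each month: B ← B·(1+r) − £590.00.
Month 1: interest £362.71; balance after payment £14,627.71.
Month 2: interest £357.16; balance after payment £14,394.87.
Month 3: interest £351.47; balance after payment £14,156.34.
Month 4: interest £345.65; balance after payment £13,911.99.
Month 5: interest £339.68; balance after payment £13,661.68.

£13,661.68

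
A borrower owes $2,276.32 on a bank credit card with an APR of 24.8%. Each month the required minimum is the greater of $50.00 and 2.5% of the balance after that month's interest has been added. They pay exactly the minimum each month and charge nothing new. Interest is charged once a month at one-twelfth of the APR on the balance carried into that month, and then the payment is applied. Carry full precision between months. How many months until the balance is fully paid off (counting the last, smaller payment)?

Monthly rate r = 24.8%/12 = 2.06667% = 0.0206667.
While 2.5% of the post-interest balance exceeds $50.00, each month B ← (B·(1+r))·(1 − 0.025), i.e. B shrinks by the factor (1+r)·0.975 = 0.99515.
This holds for months 1–31. Entering month 32 the balance is $1,957.84; 2.5% of the post-interest balance is now below $50.00, so the flat $50.00 minimum applies from here.
From month 32 a fixed $50.00 at rate r clears $1,957.84 in 81 more payments. Total: 31 + 81 = 112 months.

112 months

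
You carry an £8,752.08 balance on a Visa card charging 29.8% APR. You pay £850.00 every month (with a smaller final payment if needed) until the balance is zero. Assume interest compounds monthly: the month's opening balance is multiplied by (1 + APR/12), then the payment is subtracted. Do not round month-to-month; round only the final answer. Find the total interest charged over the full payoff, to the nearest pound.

Monthly rate r = 29.8%/12 = 2.48333% = 0.0248333.
Payoff takes n = ⌈−ln(1 − rB₀/P)/ln(1+r)⌉ = ⌈12.039⌉ = 13 payments; the last is £33.25.
Total paid = 12·£850.00 + £33.25 = £10,233.25.
Total interest = total paid − principal = £10,233.25 − £8,752.08 = £1,481.17.

£1,481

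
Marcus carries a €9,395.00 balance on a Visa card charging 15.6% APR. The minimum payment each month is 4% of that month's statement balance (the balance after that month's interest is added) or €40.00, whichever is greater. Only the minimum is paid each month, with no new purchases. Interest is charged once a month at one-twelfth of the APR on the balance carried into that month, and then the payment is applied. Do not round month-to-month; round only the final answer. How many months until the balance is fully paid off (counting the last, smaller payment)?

111 months

Monthly rate r = 15.6%/12 = 1.3% = 0.013.
While 4% of the post-interest balance exceeds €40.00, each month B ← (B·(1+r))·(1 − 0.04), i.e. B shrinks by the factor (1+r)·0.96 = 0.97248.
This holds for months 1–81. Entering month 82 the balance is €980.01; 4% of the post-interest balance is now below €40.00, so the flat €40.00 minimum applies from here.
From month 82 a fixed €40.00 at rate r clears €980.01 in 30 more payments. Total: 81 + 30 = 111 months.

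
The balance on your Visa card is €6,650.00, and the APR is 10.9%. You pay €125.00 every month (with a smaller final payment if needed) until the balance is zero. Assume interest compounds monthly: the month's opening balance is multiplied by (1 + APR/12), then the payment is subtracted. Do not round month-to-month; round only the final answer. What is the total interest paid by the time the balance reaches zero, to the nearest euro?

€2,476

Monthly rate r = 10.9%/12 = 0.908333% = 0.00908333.
Payoff takes n = ⌈−ln(1 − rB₀/P)/ln(1+r)⌉ = ⌈73.008⌉ = 74 payments; the last is €1.03.
Total paid = 73·€125.00 + €1.03 = €9,126.03.
Total interest = total paid − principal = €9,126.03 − €6,650.00 = €2,476.03.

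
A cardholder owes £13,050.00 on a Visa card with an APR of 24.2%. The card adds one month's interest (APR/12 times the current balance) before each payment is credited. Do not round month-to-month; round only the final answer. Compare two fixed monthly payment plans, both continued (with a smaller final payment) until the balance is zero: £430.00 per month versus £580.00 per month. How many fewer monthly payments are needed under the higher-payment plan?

17 fewer payments

Monthly rate r = 24.2%/12 = 2.01667% = 0.0201667.
At £430.00/mo: n = ⌈−ln(1 − rB₀/P)/ln(1+r)⌉ = 48 payments (last £182.76); total interest = total paid − £13,050.00 = £7,342.76.
At £580.00/mo: 31 payments (last £166.71); total interest £4,516.71.
Payments saved = 48 − 31 = 17.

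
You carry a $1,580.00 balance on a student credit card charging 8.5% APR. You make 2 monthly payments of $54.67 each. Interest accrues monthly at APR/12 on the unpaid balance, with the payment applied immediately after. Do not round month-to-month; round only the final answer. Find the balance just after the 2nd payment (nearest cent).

$1,492.74

Monthly rate r = 8.5%/12 = 0.708333% = 0.00708333.
Each month: B ← B·(1+r) − $54.67.
Month 1: interest $11.19; balance after payment $1,536.52.
Month 2: interest $10.88; balance after payment $1,492.74.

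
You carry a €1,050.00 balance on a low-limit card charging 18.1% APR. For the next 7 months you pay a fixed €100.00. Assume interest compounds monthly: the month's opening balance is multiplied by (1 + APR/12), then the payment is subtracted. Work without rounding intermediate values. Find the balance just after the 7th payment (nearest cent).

€433.52

Monthly rate r = 18.1%/12 = 1.50833% = 0.0150833.
Each month: B ← B·(1+r) − €100.00.
Month 1: interest €15.84; balance after payment €965.84.
Month 2: interest €14.57; balance after payment €880.41.
Month 3: interest €13.28; balance after payment €793.68.
Month 4: interest €11.97; balance after payment €705.66.
Month 5: interest €10.64; balance after payment €616.30.
Month 6: interest €9.30; balance after payment €525.60.
Month 7: interest €7.93; balance after payment €433.52.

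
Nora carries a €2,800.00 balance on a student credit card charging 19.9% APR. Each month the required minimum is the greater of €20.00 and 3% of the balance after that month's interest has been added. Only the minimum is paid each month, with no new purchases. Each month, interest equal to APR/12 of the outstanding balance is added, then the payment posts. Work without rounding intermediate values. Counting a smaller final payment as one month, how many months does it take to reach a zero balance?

152 months

Monthly rate r = 19.9%/12 = 1.65833% = 0.0165833.
While 3% of the post-interest balance exceeds €20.00, each month B ← (B·(1+r))·(1 − 0.03), i.e. B shrinks by the factor (1+r)·0.97 = 0.98609.
This holds for months 1–104. Entering month 105 the balance is €652.06; 3% of the post-interest balance is now below €20.00, so the flat €20.00 minimum applies from here.
From month 105 a fixed €20.00 at rate r clears €652.06 in 48 more payments. Total: 104 + 48 = 152 months.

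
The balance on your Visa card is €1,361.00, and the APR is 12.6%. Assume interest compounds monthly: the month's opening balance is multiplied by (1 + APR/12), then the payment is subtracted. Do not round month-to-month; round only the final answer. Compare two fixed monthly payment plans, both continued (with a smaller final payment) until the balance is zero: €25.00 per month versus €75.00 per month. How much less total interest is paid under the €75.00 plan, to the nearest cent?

Monthly rate r = 12.6%/12 = 1.05% = 0.0105.
At €25.00/mo: n = ⌈−ln(1 − rB₀/P)/ln(1+r)⌉ = 82 payments (last €4.04); total interest = total paid − €1,361.00 = €668.04.
At €75.00/mo: 21 payments (last €17.90); total interest €156.90.
Interest saved = €668.04 − €156.90 = €511.14.

€511.14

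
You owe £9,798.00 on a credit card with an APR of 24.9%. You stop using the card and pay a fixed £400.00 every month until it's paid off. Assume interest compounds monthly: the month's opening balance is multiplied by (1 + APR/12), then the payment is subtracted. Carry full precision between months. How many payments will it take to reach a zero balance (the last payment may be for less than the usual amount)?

Monthly rate r = 24.9%/12 = 2.075% = 0.02075.
Recurrence: B ← B·(1+r) − £400.00.
Month 1: interest £203.31; balance after payment £9,601.31.
Month 2: interest £199.23; balance after payment £9,400.54.
Closed form: n = −ln(1 − rB₀/P)/ln(1+r) = −ln(0.49173)/ln(1.02075) ≈ 34.562, so the balance reaches zero during payment 35.

35 months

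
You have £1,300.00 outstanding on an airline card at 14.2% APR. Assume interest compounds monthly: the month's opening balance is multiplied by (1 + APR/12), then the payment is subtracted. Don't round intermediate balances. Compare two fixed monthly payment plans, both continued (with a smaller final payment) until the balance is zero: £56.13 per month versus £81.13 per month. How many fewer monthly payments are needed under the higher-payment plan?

10 fewer payments

Monthly rate r = 14.2%/12 = 1.18333% = 0.0118333.
At £56.13/mo: n = ⌈−ln(1 − rB₀/P)/ln(1+r)⌉ = 28 payments (last £12.81); total interest = total paid − £1,300.00 = £228.32.
At £81.13/mo: 18 payments (last £70.80); total interest £150.01.
Payments saved = 28 − 18 = 10.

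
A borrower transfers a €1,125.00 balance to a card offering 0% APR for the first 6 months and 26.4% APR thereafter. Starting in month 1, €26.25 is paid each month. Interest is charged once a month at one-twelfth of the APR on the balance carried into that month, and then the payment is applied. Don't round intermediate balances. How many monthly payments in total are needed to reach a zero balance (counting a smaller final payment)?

Promo months 1–6 at r₀ = 0%/12 = 0; months 7+ at r₁ = 26.4%/12 = 0.022.
After month 6 (no interest yet): B = €1,125.00 − 6·€26.25 = €967.50.
Then at r₁ with €26.25/mo: n₂ = −ln(1 − r₁·B/P)/ln(1+r₁) ≈ 76.52 → 77 more payments.

83 payments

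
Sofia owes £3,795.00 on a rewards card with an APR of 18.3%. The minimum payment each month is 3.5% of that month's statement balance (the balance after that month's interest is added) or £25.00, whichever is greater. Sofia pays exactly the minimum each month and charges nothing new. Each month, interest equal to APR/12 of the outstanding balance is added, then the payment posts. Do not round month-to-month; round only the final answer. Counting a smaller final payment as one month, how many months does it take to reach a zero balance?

Monthly rate r = 18.3%/12 = 1.525% = 0.01525.
While 3.5% of the post-interest balance exceeds £25.00, each month B ← (B·(1+r))·(1 − 0.035), i.e. B shrinks by the factor (1+r)·0.965 = 0.97972.
This holds for months 1–83. Entering month 84 the balance is £692.69; 3.5% of the post-interest balance is now below £25.00, so the flat £25.00 minimum applies from here.
From month 84 a fixed £25.00 at rate r clears £692.69 in 37 more payments. Total: 83 + 37 = 120 months.

120 months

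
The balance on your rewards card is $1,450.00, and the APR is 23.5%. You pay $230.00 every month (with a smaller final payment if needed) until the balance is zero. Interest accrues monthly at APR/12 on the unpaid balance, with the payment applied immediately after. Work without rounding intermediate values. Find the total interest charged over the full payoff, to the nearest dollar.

Monthly rate r = 23.5%/12 = 1.95833% = 0.0195833.
Payoff takes n = ⌈−ln(1 − rB₀/P)/ln(1+r)⌉ = ⌈6.795⌉ = 7 payments; the last is $183.10.
Total paid = 6·$230.00 + $183.10 = $1,563.10.
Total interest = total paid − principal = $1,563.10 − $1,450.00 = $113.10.

$113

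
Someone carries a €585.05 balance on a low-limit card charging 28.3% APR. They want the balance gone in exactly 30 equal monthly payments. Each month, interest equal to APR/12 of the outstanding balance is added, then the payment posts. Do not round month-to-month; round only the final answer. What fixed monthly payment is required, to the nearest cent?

Monthly rate r = 28.3%/12 = 2.35833% = 0.0235833.
Level-payment amortization: P = B₀·r / (1 − (1+r)^(−n)) = 585.05·0.0235833 / (1 − 1.02358^(−30)).
Denominator 1 − (1+r)^(−30) = 0.503060148.
P = 13.7974 / 0.503060148 ≈ 27.43.

€27.43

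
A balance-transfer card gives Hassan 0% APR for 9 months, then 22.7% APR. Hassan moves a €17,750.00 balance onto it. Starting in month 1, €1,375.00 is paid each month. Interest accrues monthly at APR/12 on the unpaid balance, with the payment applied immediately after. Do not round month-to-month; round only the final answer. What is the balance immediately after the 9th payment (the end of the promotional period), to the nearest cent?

€5,375.00

Promo months 1–9 at r₀ = 0%/12 = 0; months 10+ at r₁ = 22.7%/12 = 0.0189167.
After month 9 (no interest yet): B = €17,750.00 − 9·€1,375.00 = €5,375.00.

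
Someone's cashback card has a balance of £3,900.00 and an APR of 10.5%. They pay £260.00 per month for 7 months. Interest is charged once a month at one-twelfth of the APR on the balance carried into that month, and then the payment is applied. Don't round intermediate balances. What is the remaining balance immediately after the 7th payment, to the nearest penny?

Monthly rate r = 10.5%/12 = 0.875% = 0.00875.
Each month: B ← B·(1+r) − £260.00.
Month 1: interest £34.12; balance after payment £3,674.12.
Month 2: interest £32.15; balance after payment £3,446.27.
Month 3: interest £30.15; balance after payment £3,216.43.
Month 4: interest £28.14; balance after payment £2,984.57.
Month 5: interest £26.12; balance after payment £2,750.69.
Month 6: interest £24.07; balance after payment £2,514.76.
Month 7: interest £22.00; balance after payment £2,276.76.

£2,276.76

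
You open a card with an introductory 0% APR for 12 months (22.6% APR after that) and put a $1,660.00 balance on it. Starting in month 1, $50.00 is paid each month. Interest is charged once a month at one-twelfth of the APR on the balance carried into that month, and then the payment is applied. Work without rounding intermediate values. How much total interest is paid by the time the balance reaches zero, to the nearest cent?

$305.73

Promo months 1–12 at r₀ = 0%/12 = 0; months 13+ at r₁ = 22.6%/12 = 0.0188333.
After month 12 (no interest yet): B = $1,660.00 − 12·$50.00 = $1,060.00.
Then at r₁ with $50.00/mo: n₂ = −ln(1 − r₁·B/P)/ln(1+r₁) ≈ 27.31 → 28 more payments.
Total paid = 39·$50.00 + $15.73 = $1,965.73; interest = $1,965.73 − $1,660.00 = $305.73.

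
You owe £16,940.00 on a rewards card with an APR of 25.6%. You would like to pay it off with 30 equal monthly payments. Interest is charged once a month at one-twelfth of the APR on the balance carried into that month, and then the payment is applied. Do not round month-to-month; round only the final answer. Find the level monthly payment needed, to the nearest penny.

Monthly rate r = 25.6%/12 = 2.13333% = 0.0213333.
Level-payment amortization: P = B₀·r / (1 − (1+r)^(−n)) = 16940.00·0.0213333 / (1 − 1.02133^(−30)).
Denominator 1 − (1+r)^(−30) = 0.469146344.
P = 361.387 / 0.469146344 ≈ 770.31.

£770.31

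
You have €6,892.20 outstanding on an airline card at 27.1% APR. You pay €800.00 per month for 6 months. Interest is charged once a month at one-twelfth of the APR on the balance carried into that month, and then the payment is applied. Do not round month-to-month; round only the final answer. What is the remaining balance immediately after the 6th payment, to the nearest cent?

Monthly rate r = 27.1%/12 = 2.25833% = 0.0225833.
Each month: B ← B·(1+r) − €800.00.
Month 1: interest €155.65; balance after payment €6,247.85.
Month 2: interest €141.10; balance after payment €5,588.95.
Month 3: interest €126.22; balance after payment €4,915.16.
Month 4: interest €111.00; balance after payment €4,226.16.
Month 5: interest €95.44; balance after payment €3,521.60.
Month 6: interest €79.53; balance after payment €2,801.13.

€2,801.13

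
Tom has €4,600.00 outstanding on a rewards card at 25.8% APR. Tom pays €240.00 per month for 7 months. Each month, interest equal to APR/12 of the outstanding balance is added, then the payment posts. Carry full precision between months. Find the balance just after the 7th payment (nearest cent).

€3,546.26

Monthly rate r = 25.8%/12 = 2.15% = 0.0215.
Each month: B ← B·(1+r) − €240.00.
Month 1: interest €98.90; balance after payment €4,458.90.
Month 2: interest €95.87; balance after payment €4,314.77.
Month 3: interest €92.77; balance after payment €4,167.53.
Month 4: interest €89.60; balance after payment €4,017.14.
Month 5: interest €86.37; balance after payment €3,863.50.
Month 6: interest €83.07; balance after payment €3,706.57.
Month 7: interest €79.69; balance after payment €3,546.26.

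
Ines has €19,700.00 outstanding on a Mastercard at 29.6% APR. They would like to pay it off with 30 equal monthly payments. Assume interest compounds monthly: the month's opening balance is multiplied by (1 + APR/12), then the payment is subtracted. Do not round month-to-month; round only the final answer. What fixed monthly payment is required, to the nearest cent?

Monthly rate r = 29.6%/12 = 2.46667% = 0.0246667.
Level-payment amortization: P = B₀·r / (1 − (1+r)^(−n)) = 19700.00·0.0246667 / (1 − 1.02467^(−30)).
Denominator 1 − (1+r)^(−30) = 0.51858264.
P = 485.933 / 0.51858264 ≈ 937.04.

€937.04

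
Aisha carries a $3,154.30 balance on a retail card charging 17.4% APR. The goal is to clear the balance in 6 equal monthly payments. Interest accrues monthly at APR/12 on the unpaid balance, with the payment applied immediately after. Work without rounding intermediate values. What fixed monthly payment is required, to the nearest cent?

$552.72

Monthly rate r = 17.4%/12 = 1.45% = 0.0145.
Level-payment amortization: P = B₀·r / (1 − (1+r)^(−n)) = 3154.30·0.0145 / (1 − 1.0145^(−6)).
Denominator 1 − (1+r)^(−6) = 0.0827500605.
P = 45.7373 / 0.0827500605 ≈ 552.72.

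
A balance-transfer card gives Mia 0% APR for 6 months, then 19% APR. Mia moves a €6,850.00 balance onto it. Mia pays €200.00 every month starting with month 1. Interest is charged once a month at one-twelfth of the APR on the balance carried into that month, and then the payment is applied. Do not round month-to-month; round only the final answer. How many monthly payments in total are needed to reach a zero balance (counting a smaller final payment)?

44 months

Promo months 1–6 at r₀ = 0%/12 = 0; months 7+ at r₁ = 19%/12 = 0.0158333.
After month 6 (no interest yet): B = €6,850.00 − 6·€200.00 = €5,650.00.
Then at r₁ with €200.00/mo: n₂ = −ln(1 − r₁·B/P)/ln(1+r₁) ≈ 37.74 → 38 more payments.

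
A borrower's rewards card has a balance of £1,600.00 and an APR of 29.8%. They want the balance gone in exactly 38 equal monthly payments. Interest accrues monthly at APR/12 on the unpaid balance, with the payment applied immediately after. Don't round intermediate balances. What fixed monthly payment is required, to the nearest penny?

Monthly rate r = 29.8%/12 = 2.48333% = 0.0248333.
Level-payment amortization: P = B₀·r / (1 − (1+r)^(−n)) = 1600.00·0.0248333 / (1 − 1.02483^(−38)).
Denominator 1 − (1+r)^(−38) = 0.606289698.
P = 39.7333 / 0.606289698 ≈ 65.54.

£65.54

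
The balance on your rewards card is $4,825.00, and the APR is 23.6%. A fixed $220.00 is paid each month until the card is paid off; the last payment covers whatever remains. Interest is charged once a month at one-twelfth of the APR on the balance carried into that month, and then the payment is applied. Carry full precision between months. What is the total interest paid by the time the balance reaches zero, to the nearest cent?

Monthly rate r = 23.6%/12 = 1.96667% = 0.0196667.
Payoff takes n = ⌈−ln(1 − rB₀/P)/ln(1+r)⌉ = ⌈28.982⌉ = 29 payments; the last is $216.08.
Total paid = 28·$220.00 + $216.08 = $6,376.08.
Total interest = total paid − principal = $6,376.08 − $4,825.00 = $1,551.08.

$1,551.08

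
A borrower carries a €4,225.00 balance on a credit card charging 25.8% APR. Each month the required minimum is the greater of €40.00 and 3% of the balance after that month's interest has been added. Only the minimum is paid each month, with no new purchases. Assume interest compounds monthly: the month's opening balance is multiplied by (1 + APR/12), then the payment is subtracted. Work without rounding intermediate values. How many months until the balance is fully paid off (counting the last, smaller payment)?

185 months

Monthly rate r = 25.8%/12 = 2.15% = 0.0215.
While 3% of the post-interest balance exceeds €40.00, each month B ← (B·(1+r))·(1 − 0.03), i.e. B shrinks by the factor (1+r)·0.97 = 0.99086.
This holds for months 1–128. Entering month 129 the balance is €1,303.53; 3% of the post-interest balance is now below €40.00, so the flat €40.00 minimum applies from here.
From month 129 a fixed €40.00 at rate r clears €1,303.53 in 57 more payments. Total: 128 + 57 = 185 months.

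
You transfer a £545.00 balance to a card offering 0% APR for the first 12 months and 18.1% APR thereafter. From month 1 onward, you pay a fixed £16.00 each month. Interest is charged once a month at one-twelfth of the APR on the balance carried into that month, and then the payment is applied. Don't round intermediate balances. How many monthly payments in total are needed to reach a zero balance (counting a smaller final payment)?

40 months

Promo months 1–12 at r₀ = 0%/12 = 0; months 13+ at r₁ = 18.1%/12 = 0.0150833.
After month 12 (no interest yet): B = £545.00 − 12·£16.00 = £353.00.
Then at r₁ with £16.00/mo: n₂ = −ln(1 − r₁·B/P)/ln(1+r₁) ≈ 27.03 → 28 more payments.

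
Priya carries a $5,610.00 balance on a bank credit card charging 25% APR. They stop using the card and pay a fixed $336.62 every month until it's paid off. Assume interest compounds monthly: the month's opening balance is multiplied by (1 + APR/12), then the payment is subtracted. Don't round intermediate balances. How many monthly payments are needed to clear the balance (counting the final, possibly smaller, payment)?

21 months

Monthly rate r = 25%/12 = 2.08333% = 0.0208333.
Recurrence: B ← B·(1+r) − $336.62.
Month 1: interest $116.88; balance after payment $5,390.26.
Month 2: interest $112.30; balance after payment $5,165.93.
Closed form: n = −ln(1 − rB₀/P)/ln(1+r) = −ln(0.6528)/ln(1.02083) ≈ 20.684, so the balance reaches zero during payment 21.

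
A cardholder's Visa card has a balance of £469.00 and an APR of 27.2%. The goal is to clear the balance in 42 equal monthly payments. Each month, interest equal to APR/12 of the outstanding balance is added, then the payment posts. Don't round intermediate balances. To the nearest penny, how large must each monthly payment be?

£17.43

Monthly rate r = 27.2%/12 = 2.26667% = 0.0226667.
Level-payment amortization: P = B₀·r / (1 − (1+r)^(−n)) = 469.00·0.0226667 / (1 − 1.02267^(−42)).
Denominator 1 − (1+r)^(−42) = 0.609907342.
P = 10.6307 / 0.609907342 ≈ 17.43.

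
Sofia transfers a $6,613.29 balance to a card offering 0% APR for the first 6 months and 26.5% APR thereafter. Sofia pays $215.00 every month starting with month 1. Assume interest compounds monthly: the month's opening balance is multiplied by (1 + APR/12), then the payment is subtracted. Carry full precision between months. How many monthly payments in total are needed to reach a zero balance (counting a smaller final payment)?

Promo months 1–6 at r₀ = 0%/12 = 0; months 7+ at r₁ = 26.5%/12 = 0.0220833.
After month 6 (no interest yet): B = $6,613.29 − 6·$215.00 = $5,323.29.
Then at r₁ with $215.00/mo: n₂ = −ln(1 − r₁·B/P)/ln(1+r₁) ≈ 36.23 → 37 more payments.

43 payments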